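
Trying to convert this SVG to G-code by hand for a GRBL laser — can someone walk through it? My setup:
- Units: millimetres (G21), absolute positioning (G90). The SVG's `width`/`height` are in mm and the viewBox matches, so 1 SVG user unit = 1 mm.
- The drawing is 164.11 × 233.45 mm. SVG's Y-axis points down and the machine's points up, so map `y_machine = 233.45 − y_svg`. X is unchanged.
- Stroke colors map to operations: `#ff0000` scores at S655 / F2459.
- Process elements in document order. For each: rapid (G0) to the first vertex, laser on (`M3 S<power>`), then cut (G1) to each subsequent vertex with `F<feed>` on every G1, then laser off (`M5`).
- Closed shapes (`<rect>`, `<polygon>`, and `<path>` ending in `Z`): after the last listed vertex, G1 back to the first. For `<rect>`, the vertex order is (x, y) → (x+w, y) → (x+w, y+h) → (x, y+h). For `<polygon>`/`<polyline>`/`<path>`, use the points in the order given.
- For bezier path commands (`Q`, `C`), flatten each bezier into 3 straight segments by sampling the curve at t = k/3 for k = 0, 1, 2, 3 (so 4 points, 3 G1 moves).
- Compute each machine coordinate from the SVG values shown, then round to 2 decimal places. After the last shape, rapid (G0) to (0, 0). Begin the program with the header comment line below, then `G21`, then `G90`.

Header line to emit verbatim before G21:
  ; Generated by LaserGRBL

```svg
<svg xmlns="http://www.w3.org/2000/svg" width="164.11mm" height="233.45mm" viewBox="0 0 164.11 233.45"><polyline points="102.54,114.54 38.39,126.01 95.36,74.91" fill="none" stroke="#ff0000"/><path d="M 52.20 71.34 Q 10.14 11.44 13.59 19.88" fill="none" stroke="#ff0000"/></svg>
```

1 u = 1 mm; y_m = 233.45 − y.

[1] `<polyline>` open polyline, #ff0000→score S655 F2459: (102.54,118.91) → (38.39,107.44) → (95.36,158.54)

[2] `<path>` quadratic bezier, #ff0000→score S655 F2459: (52.20,162.11) → (29.22,194.45) → (16.35,211.60) → (13.59,213.57)

; Generated by LaserGRBL
G21
G90
G0 X102.54 Y118.91
M3 S655
G1 X38.39 Y107.44 F2459
G1 X95.36 Y158.54 F2459
M5
G0 X52.20 Y162.11
M3 S655
G1 X29.22 Y194.45 F2459
G1 X16.35 Y211.60 F2459
G1 X13.59 Y213.57 F2459
M5
G0 X0.00 Y0.00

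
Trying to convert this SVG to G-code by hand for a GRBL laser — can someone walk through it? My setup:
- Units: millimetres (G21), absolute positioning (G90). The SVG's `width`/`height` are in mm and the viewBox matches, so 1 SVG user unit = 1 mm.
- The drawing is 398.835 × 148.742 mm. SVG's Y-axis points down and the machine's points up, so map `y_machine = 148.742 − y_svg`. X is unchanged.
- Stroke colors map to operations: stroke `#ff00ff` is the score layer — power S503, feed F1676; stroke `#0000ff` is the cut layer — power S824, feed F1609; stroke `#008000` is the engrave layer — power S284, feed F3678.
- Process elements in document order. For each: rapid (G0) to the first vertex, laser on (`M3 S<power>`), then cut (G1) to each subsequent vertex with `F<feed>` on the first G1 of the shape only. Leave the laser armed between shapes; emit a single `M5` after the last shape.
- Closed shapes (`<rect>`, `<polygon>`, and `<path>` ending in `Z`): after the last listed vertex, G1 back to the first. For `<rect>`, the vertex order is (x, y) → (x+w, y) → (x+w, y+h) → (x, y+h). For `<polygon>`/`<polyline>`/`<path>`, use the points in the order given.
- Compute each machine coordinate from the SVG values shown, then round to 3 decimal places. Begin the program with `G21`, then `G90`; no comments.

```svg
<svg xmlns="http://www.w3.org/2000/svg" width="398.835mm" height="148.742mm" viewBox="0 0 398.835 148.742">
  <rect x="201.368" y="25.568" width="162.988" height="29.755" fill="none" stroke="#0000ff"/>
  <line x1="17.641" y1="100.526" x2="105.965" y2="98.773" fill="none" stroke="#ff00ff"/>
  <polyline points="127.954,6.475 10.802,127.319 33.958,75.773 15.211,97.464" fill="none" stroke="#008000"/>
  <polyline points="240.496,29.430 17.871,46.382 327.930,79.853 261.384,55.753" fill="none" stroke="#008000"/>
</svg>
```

G21
G90
G0 X201.368 Y123.174
M3 S824
G1 X364.356 Y123.174 F1609
G1 X364.356 Y93.419
G1 X201.368 Y93.419
G1 X201.368 Y123.174
G0 X17.641 Y48.216
M3 S503
G1 X105.965 Y49.969 F1676
G0 X127.954 Y142.267
M3 S284
G1 X10.802 Y21.423 F3678
G1 X33.958 Y72.969
G1 X15.211 Y51.278
G0 X240.496 Y119.312
M3 S284
G1 X17.871 Y102.360 F3678
G1 X327.930 Y68.889
G1 X261.384 Y92.989
M5

Since the viewBox matches the mm dimensions, user units are millimetres directly. The only transform is the Y-flip y_m = 148.742 − y_svg.

Shape 1 is a rectangle drawn with `<rect>`. Its stroke #0000ff means cut at S824, F1609. After flipping Y the toolpath is (201.368,123.174) → (364.356,123.174) → (364.356,93.419) → (201.368,93.419) → (201.368,123.174), returning to the start.

Shape 2 is a line segment drawn with `<line>`. Its stroke #ff00ff means score at S503, F1676. After flipping Y the toolpath is (17.641,48.216) → (105.965,49.969).

Shape 3 is a open polyline drawn with `<polyline>`. Its stroke #008000 means engrave at S284, F3678. After flipping Y the toolpath is (127.954,142.267) → (10.802,21.423) → (33.958,72.969) → (15.211,51.278).

Shape 4 is a open polyline drawn with `<polyline>`. Its stroke #008000 means engrave at S284, F3678. After flipping Y the toolpath is (240.496,119.312) → (17.871,102.360) → (327.930,68.889) → (261.384,92.989).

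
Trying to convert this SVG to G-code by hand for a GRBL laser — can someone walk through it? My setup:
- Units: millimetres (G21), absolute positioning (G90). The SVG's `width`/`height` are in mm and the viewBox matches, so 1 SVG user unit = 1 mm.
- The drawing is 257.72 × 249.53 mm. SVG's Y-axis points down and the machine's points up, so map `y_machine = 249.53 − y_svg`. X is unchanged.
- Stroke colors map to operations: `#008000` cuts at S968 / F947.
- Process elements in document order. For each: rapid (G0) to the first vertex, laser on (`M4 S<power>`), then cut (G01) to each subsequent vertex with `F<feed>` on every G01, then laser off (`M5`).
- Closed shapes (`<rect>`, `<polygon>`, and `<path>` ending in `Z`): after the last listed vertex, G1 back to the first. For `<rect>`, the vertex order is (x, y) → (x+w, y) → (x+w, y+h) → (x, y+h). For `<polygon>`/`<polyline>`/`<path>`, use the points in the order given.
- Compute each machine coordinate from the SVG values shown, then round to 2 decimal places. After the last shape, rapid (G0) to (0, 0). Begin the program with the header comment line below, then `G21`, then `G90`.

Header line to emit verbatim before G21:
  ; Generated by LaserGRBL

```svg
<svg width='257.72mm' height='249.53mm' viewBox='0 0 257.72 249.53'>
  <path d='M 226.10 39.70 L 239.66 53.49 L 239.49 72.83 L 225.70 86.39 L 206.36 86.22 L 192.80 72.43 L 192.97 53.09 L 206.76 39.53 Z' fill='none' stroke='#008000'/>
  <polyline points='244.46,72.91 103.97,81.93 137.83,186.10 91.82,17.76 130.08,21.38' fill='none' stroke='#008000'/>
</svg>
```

viewBox `0 0 257.72 249.53` with mm width/height → 1 unit = 1 mm. Flip: y_m = 249.53 − y_svg.

**Shape 1** — `<path>` regular polygon, stroke `#008000` → cut (S968, F947). Machine vertices: (226.10,209.83) → (239.66,196.04) → (239.49,176.70) → (225.70,163.14) → (206.36,163.31) → (192.80,177.10) → (192.97,196.44) → (206.76,210.00) → (226.10,209.83). Closed: final G1 returns to the first vertex.

**Shape 2** — `<polyline>` open polyline, stroke `#008000` → cut (S968, F947). Machine vertices: (244.46,176.62) → (103.97,167.60) → (137.83,63.43) → (91.82,231.77) → (130.08,228.15). Open path.

; Generated by LaserGRBL
G21
G90
G0 X226.10 Y209.83
M4 S968
G01 X239.66 Y196.04 F947
G01 X239.49 Y176.70 F947
G01 X225.70 Y163.14 F947
G01 X206.36 Y163.31 F947
G01 X192.80 Y177.10 F947
G01 X192.97 Y196.44 F947
G01 X206.76 Y210.00 F947
G01 X226.10 Y209.83 F947
M5
G0 X244.46 Y176.62
M4 S968
G01 X103.97 Y167.60 F947
G01 X137.83 Y63.43 F947
G01 X91.82 Y231.77 F947
G01 X130.08 Y228.15 F947
M5
G0 X0.00 Y0.00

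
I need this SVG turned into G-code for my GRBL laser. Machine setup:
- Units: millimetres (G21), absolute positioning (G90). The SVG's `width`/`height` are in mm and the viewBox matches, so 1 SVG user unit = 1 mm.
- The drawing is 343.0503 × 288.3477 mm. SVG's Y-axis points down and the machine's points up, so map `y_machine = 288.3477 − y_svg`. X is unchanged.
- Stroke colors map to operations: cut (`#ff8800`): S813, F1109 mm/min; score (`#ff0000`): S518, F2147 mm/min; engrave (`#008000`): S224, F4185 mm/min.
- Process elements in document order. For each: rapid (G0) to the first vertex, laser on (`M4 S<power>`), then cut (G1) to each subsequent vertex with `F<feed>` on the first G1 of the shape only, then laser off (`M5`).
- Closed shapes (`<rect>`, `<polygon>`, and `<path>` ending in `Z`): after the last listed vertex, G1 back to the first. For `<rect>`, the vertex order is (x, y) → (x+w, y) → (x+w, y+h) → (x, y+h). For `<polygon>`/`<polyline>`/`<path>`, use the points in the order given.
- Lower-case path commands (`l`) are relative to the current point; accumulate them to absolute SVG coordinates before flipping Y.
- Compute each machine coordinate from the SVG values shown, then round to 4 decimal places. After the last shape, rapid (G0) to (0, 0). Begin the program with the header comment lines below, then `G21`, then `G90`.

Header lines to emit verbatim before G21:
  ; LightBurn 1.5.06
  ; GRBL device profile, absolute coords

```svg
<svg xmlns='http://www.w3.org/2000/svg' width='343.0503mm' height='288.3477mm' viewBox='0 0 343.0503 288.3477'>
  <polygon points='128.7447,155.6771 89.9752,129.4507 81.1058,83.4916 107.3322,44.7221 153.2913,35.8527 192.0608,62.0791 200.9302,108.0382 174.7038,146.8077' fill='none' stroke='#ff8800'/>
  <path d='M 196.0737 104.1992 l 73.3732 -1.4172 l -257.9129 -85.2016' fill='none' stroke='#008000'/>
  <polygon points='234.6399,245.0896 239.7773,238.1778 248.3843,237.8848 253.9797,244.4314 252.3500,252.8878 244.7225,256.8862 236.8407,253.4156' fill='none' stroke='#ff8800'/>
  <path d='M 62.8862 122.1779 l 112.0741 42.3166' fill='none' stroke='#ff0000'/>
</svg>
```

1 u = 1 mm; y_m = 288.3477 − y.

[1] `<polygon>` regular polygon, #ff8800→cut S813 F1109: (128.7447,132.6706) → (89.9752,158.8970) → (81.1058,204.8561) → (107.3322,243.6256) → (153.2913,252.4950) → (192.0608,226.2686) → (200.9302,180.3095) → (174.7038,141.5400) → (128.7447,132.6706) (closed)

[2] `<path>` open polyline, #008000→engrave S224 F4185: (196.0737,184.1485) → (269.4469,185.5657) → (11.5340,270.7673)

[3] `<polygon>` regular polygon, #ff8800→cut S813 F1109: (234.6399,43.2581) → (239.7773,50.1699) → (248.3843,50.4629) → (253.9797,43.9163) → (252.3500,35.4599) → (244.7225,31.4615) → (236.8407,34.9321) → (234.6399,43.2581) (closed)

[4] `<path>` line segment, #ff0000→score S518 F2147: (62.8862,166.1698) → (174.9603,123.8532)

; LightBurn 1.5.06
; GRBL device profile, absolute coords
G21
G90
G0 X128.7447 Y132.6706
M4 S813
G1 X89.9752 Y158.8970 F1109
G1 X81.1058 Y204.8561
G1 X107.3322 Y243.6256
G1 X153.2913 Y252.4950
G1 X192.0608 Y226.2686
G1 X200.9302 Y180.3095
G1 X174.7038 Y141.5400
G1 X128.7447 Y132.6706
M5
G0 X196.0737 Y184.1485
M4 S224
G1 X269.4469 Y185.5657 F4185
G1 X11.5340 Y270.7673
M5
G0 X234.6399 Y43.2581
M4 S813
G1 X239.7773 Y50.1699 F1109
G1 X248.3843 Y50.4629
G1 X253.9797 Y43.9163
G1 X252.3500 Y35.4599
G1 X244.7225 Y31.4615
G1 X236.8407 Y34.9321
G1 X234.6399 Y43.2581
M5
G0 X62.8862 Y166.1698
M4 S518
G1 X174.9603 Y123.8532 F2147
M5
G0 X0.0000 Y0.0000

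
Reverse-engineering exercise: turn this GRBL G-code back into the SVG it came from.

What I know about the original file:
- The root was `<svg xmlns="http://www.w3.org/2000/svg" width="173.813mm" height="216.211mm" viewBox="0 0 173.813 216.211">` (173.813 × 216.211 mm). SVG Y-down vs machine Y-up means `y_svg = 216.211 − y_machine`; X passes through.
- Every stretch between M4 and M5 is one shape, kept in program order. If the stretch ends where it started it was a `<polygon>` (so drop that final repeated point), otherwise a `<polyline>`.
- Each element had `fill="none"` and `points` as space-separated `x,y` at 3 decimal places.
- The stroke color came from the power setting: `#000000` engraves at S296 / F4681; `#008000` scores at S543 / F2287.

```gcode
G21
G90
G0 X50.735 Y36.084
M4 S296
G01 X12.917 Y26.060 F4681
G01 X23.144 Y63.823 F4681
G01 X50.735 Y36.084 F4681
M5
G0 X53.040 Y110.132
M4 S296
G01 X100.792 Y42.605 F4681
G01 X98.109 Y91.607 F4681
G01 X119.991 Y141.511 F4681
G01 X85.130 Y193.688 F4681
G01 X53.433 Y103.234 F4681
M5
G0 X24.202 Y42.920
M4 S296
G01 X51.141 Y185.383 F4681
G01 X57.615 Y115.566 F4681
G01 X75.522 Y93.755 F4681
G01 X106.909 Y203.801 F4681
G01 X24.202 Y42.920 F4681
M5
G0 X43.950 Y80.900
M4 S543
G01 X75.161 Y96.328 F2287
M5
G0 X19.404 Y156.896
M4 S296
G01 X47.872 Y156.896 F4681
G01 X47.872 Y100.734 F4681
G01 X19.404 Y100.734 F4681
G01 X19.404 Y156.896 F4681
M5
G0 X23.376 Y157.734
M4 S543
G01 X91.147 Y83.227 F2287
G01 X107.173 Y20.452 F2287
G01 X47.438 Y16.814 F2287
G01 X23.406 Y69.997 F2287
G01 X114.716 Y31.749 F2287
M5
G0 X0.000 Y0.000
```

<svg xmlns="http://www.w3.org/2000/svg" width="173.813mm" height="216.211mm" viewBox="0 0 173.813 216.211">
  <polygon points="50.735,180.127 12.917,190.151 23.144,152.388" fill="none" stroke="#000000"/>
  <polyline points="53.040,106.079 100.792,173.606 98.109,124.604 119.991,74.700 85.130,22.523 53.433,112.977" fill="none" stroke="#000000"/>
  <polygon points="24.202,173.291 51.141,30.828 57.615,100.645 75.522,122.456 106.909,12.410" fill="none" stroke="#000000"/>
  <polyline points="43.950,135.311 75.161,119.883" fill="none" stroke="#008000"/>
  <polygon points="19.404,59.315 47.872,59.315 47.872,115.477 19.404,115.477" fill="none" stroke="#000000"/>
  <polyline points="23.376,58.477 91.147,132.984 107.173,195.759 47.438,199.397 23.406,146.214 114.716,184.462" fill="none" stroke="#008000"/>
</svg>

Machine Y-up, SVG Y-down with viewBox height 216.211, so y_svg = 216.211 − y_machine; X carries over.

Run 1: the run's S296 means `#000000` (engrave). The run returns to its start, so emit a `<polygon>` with points (Y-flipped): 50.735,180.127 12.917,190.151 23.144,152.388.

Run 2: the run's S296 means `#000000` (engrave). The run is open, so emit a `<polyline>` with points (Y-flipped): 53.040,106.079 100.792,173.606 98.109,124.604 119.991,74.700 85.130,22.523 53.433,112.977.

Run 3: power S296 maps to stroke `#000000` (engrave). The run returns to its start, so emit a `<polygon>` with points (Y-flipped): 24.202,173.291 51.141,30.828 57.615,100.645 75.522,122.456 106.909,12.410.

Run 4: power S543 maps to stroke `#008000` (score). The run is open, so emit a `<polyline>` with points (Y-flipped): 43.950,135.311 75.161,119.883.

Run 5: the run's S296 means `#000000` (engrave). The run returns to its start, so emit a `<polygon>` with points (Y-flipped): 19.404,59.315 47.872,59.315 47.872,115.477 19.404,115.477.

Run 6: the run's S543 means `#008000` (score). The run is open, so emit a `<polyline>` with points (Y-flipped): 23.376,58.477 91.147,132.984 107.173,195.759 47.438,199.397 23.406,146.214 114.716,184.462.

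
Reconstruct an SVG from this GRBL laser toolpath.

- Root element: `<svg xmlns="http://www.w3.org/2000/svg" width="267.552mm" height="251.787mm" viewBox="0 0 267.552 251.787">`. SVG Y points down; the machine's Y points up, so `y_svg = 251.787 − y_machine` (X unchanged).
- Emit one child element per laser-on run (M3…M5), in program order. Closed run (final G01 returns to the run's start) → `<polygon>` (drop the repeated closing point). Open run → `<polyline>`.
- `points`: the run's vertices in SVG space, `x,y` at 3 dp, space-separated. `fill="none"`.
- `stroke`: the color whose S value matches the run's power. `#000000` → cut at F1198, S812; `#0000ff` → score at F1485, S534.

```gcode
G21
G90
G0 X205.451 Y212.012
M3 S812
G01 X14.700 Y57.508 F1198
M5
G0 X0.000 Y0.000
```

<svg xmlns="http://www.w3.org/2000/svg" width="267.552mm" height="251.787mm" viewBox="0 0 267.552 251.787">
  <polyline points="205.451,39.775 14.700,194.279" fill="none" stroke="#000000"/>
</svg>

Machine Y-up, SVG Y-down with viewBox height 251.787, so y_svg = 251.787 − y_machine; X carries over. Every run uses S812, so all elements get stroke `#000000` (cut).

Run 1: The run is open, so emit a `<polyline>` with points (Y-flipped): 205.451,39.775 14.700,194.279.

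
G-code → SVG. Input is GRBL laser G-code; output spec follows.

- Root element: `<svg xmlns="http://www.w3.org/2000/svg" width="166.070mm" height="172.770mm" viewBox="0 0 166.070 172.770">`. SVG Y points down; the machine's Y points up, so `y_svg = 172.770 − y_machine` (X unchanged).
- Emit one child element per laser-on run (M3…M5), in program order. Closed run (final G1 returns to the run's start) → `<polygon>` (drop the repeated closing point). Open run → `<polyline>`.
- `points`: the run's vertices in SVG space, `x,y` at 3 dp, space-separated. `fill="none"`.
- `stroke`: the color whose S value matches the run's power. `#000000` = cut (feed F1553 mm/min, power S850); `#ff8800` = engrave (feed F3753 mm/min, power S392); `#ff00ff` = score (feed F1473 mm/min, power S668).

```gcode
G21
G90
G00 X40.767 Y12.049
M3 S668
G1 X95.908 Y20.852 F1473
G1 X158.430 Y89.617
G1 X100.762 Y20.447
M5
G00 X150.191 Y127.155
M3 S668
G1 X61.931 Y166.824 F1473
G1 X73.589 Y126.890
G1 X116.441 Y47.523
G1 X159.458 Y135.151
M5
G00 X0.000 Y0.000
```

y_svg = 172.770 − y_m. Every run uses S668, so all elements get stroke `#ff00ff` (score).

[1] open run; points: 40.767,160.721 95.908,151.918 158.430,83.153 100.762,152.323

[2] open run; points: 150.191,45.615 61.931,5.946 73.589,45.880 116.441,125.247 159.458,37.619

<svg xmlns="http://www.w3.org/2000/svg" width="166.070mm" height="172.770mm" viewBox="0 0 166.070 172.770">
  <polyline points="40.767,160.721 95.908,151.918 158.430,83.153 100.762,152.323" fill="none" stroke="#ff00ff"/>
  <polyline points="150.191,45.615 61.931,5.946 73.589,45.880 116.441,125.247 159.458,37.619" fill="none" stroke="#ff00ff"/>
</svg>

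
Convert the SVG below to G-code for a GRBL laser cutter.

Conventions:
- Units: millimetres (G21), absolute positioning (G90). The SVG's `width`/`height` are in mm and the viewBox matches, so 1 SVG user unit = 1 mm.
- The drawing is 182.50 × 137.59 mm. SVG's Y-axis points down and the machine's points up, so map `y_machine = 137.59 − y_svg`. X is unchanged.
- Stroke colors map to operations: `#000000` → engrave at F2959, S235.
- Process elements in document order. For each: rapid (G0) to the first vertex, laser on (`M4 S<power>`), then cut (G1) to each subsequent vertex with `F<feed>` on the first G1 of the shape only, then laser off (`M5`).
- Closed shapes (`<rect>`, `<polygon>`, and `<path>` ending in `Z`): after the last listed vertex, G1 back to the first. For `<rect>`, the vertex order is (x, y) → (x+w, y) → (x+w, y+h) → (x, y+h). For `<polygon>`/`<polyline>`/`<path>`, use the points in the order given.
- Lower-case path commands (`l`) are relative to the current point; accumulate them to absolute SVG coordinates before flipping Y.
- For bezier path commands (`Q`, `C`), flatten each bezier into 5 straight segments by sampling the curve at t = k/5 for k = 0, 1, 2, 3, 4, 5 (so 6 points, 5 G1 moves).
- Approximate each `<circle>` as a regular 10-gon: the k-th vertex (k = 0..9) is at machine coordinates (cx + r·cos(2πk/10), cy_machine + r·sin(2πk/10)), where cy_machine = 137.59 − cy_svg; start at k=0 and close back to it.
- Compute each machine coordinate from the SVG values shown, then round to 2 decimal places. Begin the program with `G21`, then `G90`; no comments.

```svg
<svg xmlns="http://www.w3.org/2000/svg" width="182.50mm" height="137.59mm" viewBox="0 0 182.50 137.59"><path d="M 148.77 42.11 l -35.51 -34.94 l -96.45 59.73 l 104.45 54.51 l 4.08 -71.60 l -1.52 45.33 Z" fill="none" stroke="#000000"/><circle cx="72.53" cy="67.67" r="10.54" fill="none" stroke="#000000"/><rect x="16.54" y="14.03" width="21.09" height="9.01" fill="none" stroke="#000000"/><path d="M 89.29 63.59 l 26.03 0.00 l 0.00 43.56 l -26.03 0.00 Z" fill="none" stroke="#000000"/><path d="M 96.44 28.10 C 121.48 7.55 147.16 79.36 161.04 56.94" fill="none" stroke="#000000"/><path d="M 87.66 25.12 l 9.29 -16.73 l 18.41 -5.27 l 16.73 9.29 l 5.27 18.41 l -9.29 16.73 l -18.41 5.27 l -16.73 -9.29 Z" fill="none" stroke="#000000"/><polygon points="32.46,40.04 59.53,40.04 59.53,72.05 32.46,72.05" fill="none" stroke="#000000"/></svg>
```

G21
G90
G0 X148.77 Y95.48
M4 S235
G1 X113.26 Y130.42 F2959
G1 X16.81 Y70.69
G1 X121.26 Y16.18
G1 X125.34 Y87.78
G1 X123.82 Y42.45
G1 X148.77 Y95.48
M5
G0 X83.07 Y69.92
M4 S235
G1 X81.06 Y76.12 F2959
G1 X75.79 Y79.94
G1 X69.27 Y79.94
G1 X64.00 Y76.12
G1 X61.99 Y69.92
G1 X64.00 Y63.72
G1 X69.27 Y59.90
G1 X75.79 Y59.90
G1 X81.06 Y63.72
G1 X83.07 Y69.92
M5
G0 X16.54 Y123.56
M4 S235
G1 X37.63 Y123.56 F2959
G1 X37.63 Y114.55
G1 X16.54 Y114.55
G1 X16.54 Y123.56
M5
G0 X89.29 Y74.00
M4 S235
G1 X115.32 Y74.00 F2959
G1 X115.32 Y30.44
G1 X89.29 Y30.44
G1 X89.29 Y74.00
M5
G0 X96.44 Y109.49
M4 S235
G1 X111.44 Y112.23 F2959
G1 X126.00 Y101.76
G1 X139.52 Y87.03
G1 X151.40 Y77.01
G1 X161.04 Y80.65
M5
G0 X87.66 Y112.47
M4 S235
G1 X96.95 Y129.20 F2959
G1 X115.36 Y134.47
G1 X132.09 Y125.18
G1 X137.36 Y106.77
G1 X128.07 Y90.04
G1 X109.66 Y84.77
G1 X92.93 Y94.06
G1 X87.66 Y112.47
M5
G0 X32.46 Y97.55
M4 S235
G1 X59.53 Y97.55 F2959
G1 X59.53 Y65.54
G1 X32.46 Y65.54
G1 X32.46 Y97.55
M5

1 u = 1 mm; y_m = 137.59 − y.

[1] `<path>` closed polygon, #000000→engrave S235 F2959: (148.77,95.48) → (113.26,130.42) → (16.81,70.69) → (121.26,16.18) → (125.34,87.78) → (123.82,42.45) → (148.77,95.48) (closed)

[2] `<circle>` circle, #000000→engrave S235 F2959: (83.07,69.92) → (81.06,76.12) → (75.79,79.94) → (69.27,79.94) → (64.00,76.12) → (61.99,69.92) → (64.00,63.72) → (69.27,59.90) → (75.79,59.90) → (81.06,63.72) → (83.07,69.92) (closed)

[3] `<rect>` rectangle, #000000→engrave S235 F2959: (16.54,123.56) → (37.63,123.56) → (37.63,114.55) → (16.54,114.55) → (16.54,123.56) (closed)

[4] `<path>` rectangle, #000000→engrave S235 F2959: (89.29,74.00) → (115.32,74.00) → (115.32,30.44) → (89.29,30.44) → (89.29,74.00) (closed)

[5] `<path>` cubic bezier, #000000→engrave S235 F2959: (96.44,109.49) → (111.44,112.23) → (126.00,101.76) → (139.52,87.03) → (151.40,77.01) → (161.04,80.65)

[6] `<path>` regular polygon, #000000→engrave S235 F2959: (87.66,112.47) → (96.95,129.20) → (115.36,134.47) → (132.09,125.18) → (137.36,106.77) → (128.07,90.04) → (109.66,84.77) → (92.93,94.06) → (87.66,112.47) (closed)

[7] `<polygon>` rectangle, #000000→engrave S235 F2959: (32.46,97.55) → (59.53,97.55) → (59.53,65.54) → (32.46,65.54) → (32.46,97.55) (closed)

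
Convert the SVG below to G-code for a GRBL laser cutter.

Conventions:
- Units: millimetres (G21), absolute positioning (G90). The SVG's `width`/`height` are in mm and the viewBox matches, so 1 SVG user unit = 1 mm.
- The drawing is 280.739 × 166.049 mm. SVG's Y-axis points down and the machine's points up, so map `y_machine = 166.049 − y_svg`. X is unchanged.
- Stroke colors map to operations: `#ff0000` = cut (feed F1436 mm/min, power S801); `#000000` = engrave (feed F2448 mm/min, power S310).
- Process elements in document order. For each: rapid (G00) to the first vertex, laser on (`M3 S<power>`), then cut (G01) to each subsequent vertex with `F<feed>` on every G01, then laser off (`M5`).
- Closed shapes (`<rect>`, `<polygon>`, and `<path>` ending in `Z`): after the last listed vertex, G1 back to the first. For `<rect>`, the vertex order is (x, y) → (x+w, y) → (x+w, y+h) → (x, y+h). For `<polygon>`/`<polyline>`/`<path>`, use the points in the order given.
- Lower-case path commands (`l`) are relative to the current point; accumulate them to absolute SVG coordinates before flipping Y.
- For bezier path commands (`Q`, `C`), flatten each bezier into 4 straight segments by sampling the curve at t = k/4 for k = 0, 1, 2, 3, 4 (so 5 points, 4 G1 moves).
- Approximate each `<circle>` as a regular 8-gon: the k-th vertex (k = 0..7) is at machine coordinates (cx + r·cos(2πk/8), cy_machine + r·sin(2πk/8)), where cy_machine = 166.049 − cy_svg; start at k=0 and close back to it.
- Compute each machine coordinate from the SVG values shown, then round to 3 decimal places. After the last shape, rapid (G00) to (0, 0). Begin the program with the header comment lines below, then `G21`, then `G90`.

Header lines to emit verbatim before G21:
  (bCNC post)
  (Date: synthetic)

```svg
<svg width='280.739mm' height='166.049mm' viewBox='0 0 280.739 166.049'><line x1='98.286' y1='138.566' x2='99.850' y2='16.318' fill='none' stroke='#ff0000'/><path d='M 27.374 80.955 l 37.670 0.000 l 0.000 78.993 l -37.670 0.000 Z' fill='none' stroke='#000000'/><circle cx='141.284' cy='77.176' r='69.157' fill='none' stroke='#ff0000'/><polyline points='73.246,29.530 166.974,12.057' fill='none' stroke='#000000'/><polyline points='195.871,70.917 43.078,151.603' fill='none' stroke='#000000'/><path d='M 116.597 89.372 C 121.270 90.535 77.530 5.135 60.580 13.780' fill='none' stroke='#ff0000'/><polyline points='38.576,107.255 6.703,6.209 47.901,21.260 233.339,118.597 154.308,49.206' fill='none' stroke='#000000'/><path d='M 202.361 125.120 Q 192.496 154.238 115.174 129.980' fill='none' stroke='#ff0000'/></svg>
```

1 u = 1 mm; y_m = 166.049 − y.

[1] `<line>` line segment, #ff0000→cut S801 F1436: (98.286,27.483) → (99.850,149.731)

[2] `<path>` rectangle, #000000→engrave S310 F2448: (27.374,85.094) → (65.044,85.094) → (65.044,6.101) → (27.374,6.101) → (27.374,85.094) (closed)

[3] `<circle>` circle, #ff0000→cut S801 F1436: (210.441,88.873) → (190.185,137.774) → (141.284,158.030) → (92.383,137.774) → (72.127,88.873) → (92.383,39.972) → (141.284,19.716) → (190.185,39.972) → (210.441,88.873) (closed)

[4] `<polyline>` line segment, #000000→engrave S310 F2448: (73.246,136.519) → (166.974,153.992)

[5] `<polyline>` line segment, #000000→engrave S310 F2448: (195.871,95.132) → (43.078,14.446)

[6] `<path>` cubic bezier, #ff0000→cut S801 F1436: (116.597,76.677) → (112.199,89.213) → (96.697,117.279) → (77.141,143.941) → (60.580,152.269)

[7] `<polyline>` open polyline, #000000→engrave S310 F2448: (38.576,58.794) → (6.703,159.840) → (47.901,144.789) → (233.339,47.452) → (154.308,116.843)

[8] `<path>` quadratic bezier, #ff0000→cut S801 F1436: (202.361,40.929) → (193.212,29.706) → (175.632,25.155) → (149.619,27.276) → (115.174,36.069)

(bCNC post)
(Date: synthetic)
G21
G90
G00 X98.286 Y27.483
M3 S801
G01 X99.850 Y149.731 F1436
M5
G00 X27.374 Y85.094
M3 S310
G01 X65.044 Y85.094 F2448
G01 X65.044 Y6.101 F2448
G01 X27.374 Y6.101 F2448
G01 X27.374 Y85.094 F2448
M5
G00 X210.441 Y88.873
M3 S801
G01 X190.185 Y137.774 F1436
G01 X141.284 Y158.030 F1436
G01 X92.383 Y137.774 F1436
G01 X72.127 Y88.873 F1436
G01 X92.383 Y39.972 F1436
G01 X141.284 Y19.716 F1436
G01 X190.185 Y39.972 F1436
G01 X210.441 Y88.873 F1436
M5
G00 X73.246 Y136.519
M3 S310
G01 X166.974 Y153.992 F2448
M5
G00 X195.871 Y95.132
M3 S310
G01 X43.078 Y14.446 F2448
M5
G00 X116.597 Y76.677
M3 S801
G01 X112.199 Y89.213 F1436
G01 X96.697 Y117.279 F1436
G01 X77.141 Y143.941 F1436
G01 X60.580 Y152.269 F1436
M5
G00 X38.576 Y58.794
M3 S310
G01 X6.703 Y159.840 F2448
G01 X47.901 Y144.789 F2448
G01 X233.339 Y47.452 F2448
G01 X154.308 Y116.843 F2448
M5
G00 X202.361 Y40.929
M3 S801
G01 X193.212 Y29.706 F1436
G01 X175.632 Y25.155 F1436
G01 X149.619 Y27.276 F1436
G01 X115.174 Y36.069 F1436
M5
G00 X0.000 Y0.000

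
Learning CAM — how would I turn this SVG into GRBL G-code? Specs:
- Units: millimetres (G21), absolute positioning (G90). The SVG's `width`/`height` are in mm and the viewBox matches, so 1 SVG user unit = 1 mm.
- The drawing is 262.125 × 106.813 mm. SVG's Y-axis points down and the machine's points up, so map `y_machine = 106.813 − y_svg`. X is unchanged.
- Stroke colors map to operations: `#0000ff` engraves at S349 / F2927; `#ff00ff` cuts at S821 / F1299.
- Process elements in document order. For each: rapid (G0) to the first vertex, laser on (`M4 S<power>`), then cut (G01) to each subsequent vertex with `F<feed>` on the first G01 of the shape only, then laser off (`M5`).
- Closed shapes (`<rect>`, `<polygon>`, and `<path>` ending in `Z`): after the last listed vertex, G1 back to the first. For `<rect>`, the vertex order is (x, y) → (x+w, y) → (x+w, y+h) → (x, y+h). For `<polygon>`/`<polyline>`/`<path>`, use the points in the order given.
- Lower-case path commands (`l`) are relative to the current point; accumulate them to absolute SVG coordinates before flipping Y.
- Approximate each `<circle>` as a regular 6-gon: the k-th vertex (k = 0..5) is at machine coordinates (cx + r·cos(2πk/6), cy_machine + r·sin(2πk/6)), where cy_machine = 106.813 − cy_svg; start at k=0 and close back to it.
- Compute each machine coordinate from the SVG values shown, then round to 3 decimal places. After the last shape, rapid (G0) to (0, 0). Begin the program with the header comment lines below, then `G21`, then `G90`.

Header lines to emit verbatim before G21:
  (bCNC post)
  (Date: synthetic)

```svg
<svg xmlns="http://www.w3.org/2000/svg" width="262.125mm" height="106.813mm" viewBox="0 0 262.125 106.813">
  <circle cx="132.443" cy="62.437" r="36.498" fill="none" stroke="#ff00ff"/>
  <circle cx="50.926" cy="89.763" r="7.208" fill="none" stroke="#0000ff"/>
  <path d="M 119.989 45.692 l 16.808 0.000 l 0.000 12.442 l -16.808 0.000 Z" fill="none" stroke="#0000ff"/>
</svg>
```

(bCNC post)
(Date: synthetic)
G21
G90
G0 X168.941 Y44.376
M4 S821
G01 X150.692 Y75.984 F1299
G01 X114.194 Y75.984
G01 X95.945 Y44.376
G01 X114.194 Y12.768
G01 X150.692 Y12.768
G01 X168.941 Y44.376
M5
G0 X58.134 Y17.050
M4 S349
G01 X54.530 Y23.292 F2927
G01 X47.322 Y23.292
G01 X43.718 Y17.050
G01 X47.322 Y10.808
G01 X54.530 Y10.808
G01 X58.134 Y17.050
M5
G0 X119.989 Y61.121
M4 S349
G01 X136.797 Y61.121 F2927
G01 X136.797 Y48.679
G01 X119.989 Y48.679
G01 X119.989 Y61.121
M5
G0 X0.000 Y0.000

viewBox `0 0 262.125 106.813` with mm width/height → 1 unit = 1 mm. Flip: y_m = 106.813 − y_svg.

**Shape 1** — `<circle>` circle, stroke `#ff00ff` → cut (S821, F1299). Machine vertices: (168.941,44.376) → (150.692,75.984) → (114.194,75.984) → (95.945,44.376) → (114.194,12.768) → (150.692,12.768) → (168.941,44.376). Closed: final G1 returns to the first vertex.

**Shape 2** — `<circle>` circle, stroke `#0000ff` → engrave (S349, F2927). Machine vertices: (58.134,17.050) → (54.530,23.292) → (47.322,23.292) → (43.718,17.050) → (47.322,10.808) → (54.530,10.808) → (58.134,17.050). Closed: final G1 returns to the first vertex.

**Shape 3** — `<path>` rectangle, stroke `#0000ff` → engrave (S349, F2927). Machine vertices: (119.989,61.121) → (136.797,61.121) → (136.797,48.679) → (119.989,48.679) → (119.989,61.121). Closed: final G1 returns to the first vertex.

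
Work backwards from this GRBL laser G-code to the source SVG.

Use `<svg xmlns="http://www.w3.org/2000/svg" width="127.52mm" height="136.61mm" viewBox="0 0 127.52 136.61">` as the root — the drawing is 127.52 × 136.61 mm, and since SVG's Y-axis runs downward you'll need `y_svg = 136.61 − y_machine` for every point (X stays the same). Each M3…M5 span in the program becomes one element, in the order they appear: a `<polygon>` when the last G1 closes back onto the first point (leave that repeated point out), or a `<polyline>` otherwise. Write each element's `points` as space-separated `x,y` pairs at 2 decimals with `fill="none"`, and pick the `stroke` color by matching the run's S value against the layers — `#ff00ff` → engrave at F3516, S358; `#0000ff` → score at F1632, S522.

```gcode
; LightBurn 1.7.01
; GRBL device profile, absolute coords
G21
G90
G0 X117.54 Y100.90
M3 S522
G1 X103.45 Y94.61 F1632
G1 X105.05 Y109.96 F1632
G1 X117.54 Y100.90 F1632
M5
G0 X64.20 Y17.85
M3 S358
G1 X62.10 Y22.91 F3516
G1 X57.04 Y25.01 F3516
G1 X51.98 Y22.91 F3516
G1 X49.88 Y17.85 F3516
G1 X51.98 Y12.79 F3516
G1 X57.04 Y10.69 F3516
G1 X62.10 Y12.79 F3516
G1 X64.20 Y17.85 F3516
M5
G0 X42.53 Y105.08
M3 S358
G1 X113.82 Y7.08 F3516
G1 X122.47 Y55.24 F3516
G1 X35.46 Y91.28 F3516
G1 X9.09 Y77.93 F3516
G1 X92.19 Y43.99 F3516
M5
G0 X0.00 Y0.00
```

<svg xmlns="http://www.w3.org/2000/svg" width="127.52mm" height="136.61mm" viewBox="0 0 127.52 136.61">
  <polygon points="117.54,35.71 103.45,42.00 105.05,26.65" fill="none" stroke="#0000ff"/>
  <polygon points="64.20,118.76 62.10,113.70 57.04,111.60 51.98,113.70 49.88,118.76 51.98,123.82 57.04,125.92 62.10,123.82" fill="none" stroke="#ff00ff"/>
  <polyline points="42.53,31.53 113.82,129.53 122.47,81.37 35.46,45.33 9.09,58.68 92.19,92.62" fill="none" stroke="#ff00ff"/>
</svg>

Each laser-on run becomes one SVG element. Flip Y back into SVG space with y_svg = 136.61 − y_machine.

Run 1: power S522 maps to stroke `#0000ff` (score). The run returns to its start, so emit a `<polygon>` with points (Y-flipped): 117.54,35.71 103.45,42.00 105.05,26.65.

Run 2: the run's S358 means `#ff00ff` (engrave). The run returns to its start, so emit a `<polygon>` with points (Y-flipped): 64.20,118.76 62.10,113.70 57.04,111.60 51.98,113.70 49.88,118.76 51.98,123.82 57.04,125.92 62.10,123.82.

Run 3: the run's S358 means `#ff00ff` (engrave). The run is open, so emit a `<polyline>` with points (Y-flipped): 42.53,31.53 113.82,129.53 122.47,81.37 35.46,45.33 9.09,58.68 92.19,92.62.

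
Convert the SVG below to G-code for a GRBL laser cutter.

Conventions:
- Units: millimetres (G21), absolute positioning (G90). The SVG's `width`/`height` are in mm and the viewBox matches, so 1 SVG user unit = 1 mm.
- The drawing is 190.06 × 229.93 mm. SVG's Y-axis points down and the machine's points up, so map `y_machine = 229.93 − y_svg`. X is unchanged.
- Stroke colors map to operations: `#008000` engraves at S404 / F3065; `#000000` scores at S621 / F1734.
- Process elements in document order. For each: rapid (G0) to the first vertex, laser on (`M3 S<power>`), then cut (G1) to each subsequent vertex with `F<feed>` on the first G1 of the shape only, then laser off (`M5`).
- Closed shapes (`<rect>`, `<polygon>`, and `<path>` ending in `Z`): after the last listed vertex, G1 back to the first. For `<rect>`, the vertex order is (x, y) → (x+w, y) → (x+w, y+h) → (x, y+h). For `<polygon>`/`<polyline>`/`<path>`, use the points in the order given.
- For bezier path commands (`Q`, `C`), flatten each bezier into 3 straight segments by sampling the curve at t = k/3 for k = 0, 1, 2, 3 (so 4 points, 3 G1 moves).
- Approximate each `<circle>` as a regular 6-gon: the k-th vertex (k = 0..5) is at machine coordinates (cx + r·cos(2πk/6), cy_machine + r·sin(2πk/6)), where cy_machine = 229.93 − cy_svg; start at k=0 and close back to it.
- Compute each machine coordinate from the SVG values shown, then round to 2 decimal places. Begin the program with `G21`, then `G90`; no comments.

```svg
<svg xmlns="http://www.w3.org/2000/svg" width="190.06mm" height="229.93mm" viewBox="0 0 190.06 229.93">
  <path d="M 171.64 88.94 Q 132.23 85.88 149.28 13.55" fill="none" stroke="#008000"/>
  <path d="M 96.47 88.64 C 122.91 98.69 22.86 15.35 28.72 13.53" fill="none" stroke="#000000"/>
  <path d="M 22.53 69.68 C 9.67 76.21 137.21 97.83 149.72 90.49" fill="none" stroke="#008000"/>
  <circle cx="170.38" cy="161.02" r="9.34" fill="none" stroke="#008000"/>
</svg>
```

viewBox `0 0 190.06 229.93` with mm width/height → 1 unit = 1 mm. Flip: y_m = 229.93 − y_svg.

**Shape 1** — `<path>` quadratic bezier, stroke `#008000` → engrave (S404, F3065). Control points (SVG): P0=(171.64,88.94), P1=(132.23,85.88), P2=(149.28,13.55); sampled at t=k/3. Machine vertices: (171.64,140.99) → (151.64,150.73) → (144.19,175.86) → (149.28,216.38). Open path.

**Shape 2** — `<path>` cubic bezier, stroke `#000000` → score (S621, F1734). Control points (SVG): P0=(96.47,88.64), P1=(122.91,98.69), P2=(22.86,15.35), P3=(28.72,13.53); sampled at t=k/3. Machine vertices: (96.47,141.29) → (89.35,155.89) → (49.56,193.88) → (28.72,216.40). Open path.

**Shape 3** — `<path>` cubic bezier, stroke `#008000` → engrave (S404, F3065). Control points (SVG): P0=(22.53,69.68), P1=(9.67,76.21), P2=(137.21,97.83), P3=(149.72,90.49); sampled at t=k/3. Machine vertices: (22.53,160.25) → (47.01,150.32) → (108.33,140.12) → (149.72,139.44). Open path.

**Shape 4** — `<circle>` circle, stroke `#008000` → engrave (S404, F3065). Machine vertices: (179.72,68.91) → (175.05,77.00) → (165.71,77.00) → (161.04,68.91) → (165.71,60.82) → (175.05,60.82) → (179.72,68.91). Closed: final G1 returns to the first vertex.

G21
G90
G0 X171.64 Y140.99
M3 S404
G1 X151.64 Y150.73 F3065
G1 X144.19 Y175.86
G1 X149.28 Y216.38
M5
G0 X96.47 Y141.29
M3 S621
G1 X89.35 Y155.89 F1734
G1 X49.56 Y193.88
G1 X28.72 Y216.40
M5
G0 X22.53 Y160.25
M3 S404
G1 X47.01 Y150.32 F3065
G1 X108.33 Y140.12
G1 X149.72 Y139.44
M5
G0 X179.72 Y68.91
M3 S404
G1 X175.05 Y77.00 F3065
G1 X165.71 Y77.00
G1 X161.04 Y68.91
G1 X165.71 Y60.82
G1 X175.05 Y60.82
G1 X179.72 Y68.91
M5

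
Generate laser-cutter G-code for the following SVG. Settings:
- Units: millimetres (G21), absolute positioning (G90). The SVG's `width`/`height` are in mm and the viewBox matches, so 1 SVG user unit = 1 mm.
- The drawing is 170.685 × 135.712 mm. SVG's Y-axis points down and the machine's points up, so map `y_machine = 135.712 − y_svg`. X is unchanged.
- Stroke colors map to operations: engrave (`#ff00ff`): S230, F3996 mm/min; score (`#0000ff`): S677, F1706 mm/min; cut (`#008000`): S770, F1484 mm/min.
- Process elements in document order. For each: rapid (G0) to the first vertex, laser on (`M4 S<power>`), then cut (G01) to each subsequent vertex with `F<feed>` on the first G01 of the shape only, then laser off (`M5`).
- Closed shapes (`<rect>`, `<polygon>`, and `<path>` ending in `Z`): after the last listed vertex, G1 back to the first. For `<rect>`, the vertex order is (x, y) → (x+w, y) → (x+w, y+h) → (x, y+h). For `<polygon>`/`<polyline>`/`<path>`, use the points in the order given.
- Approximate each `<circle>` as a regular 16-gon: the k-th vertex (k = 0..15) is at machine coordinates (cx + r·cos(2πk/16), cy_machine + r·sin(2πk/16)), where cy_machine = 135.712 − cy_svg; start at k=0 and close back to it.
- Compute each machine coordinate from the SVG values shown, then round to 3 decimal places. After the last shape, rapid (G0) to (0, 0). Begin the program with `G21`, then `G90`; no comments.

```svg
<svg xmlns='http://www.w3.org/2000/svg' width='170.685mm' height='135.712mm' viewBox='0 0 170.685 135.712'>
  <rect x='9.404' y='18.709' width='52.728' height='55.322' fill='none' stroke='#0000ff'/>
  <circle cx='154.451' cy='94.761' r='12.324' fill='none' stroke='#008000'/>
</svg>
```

1 u = 1 mm; y_m = 135.712 − y.

[1] `<rect>` rectangle, #0000ff→score S677 F1706: (9.404,117.003) → (62.132,117.003) → (62.132,61.681) → (9.404,61.681) → (9.404,117.003) (closed)

[2] `<circle>` circle, #008000→cut S770 F1484: (166.775,40.951) → (165.837,45.667) → (163.165,49.665) → (159.167,52.337) → (154.451,53.275) → (149.735,52.337) → (145.737,49.665) → (143.065,45.667) → (142.127,40.951) → (143.065,36.235) → (145.737,32.237) → (149.735,29.565) → (154.451,28.627) → (159.167,29.565) → (163.165,32.237) → (165.837,36.235) → (166.775,40.951) (closed)

G21
G90
G0 X9.404 Y117.003
M4 S677
G01 X62.132 Y117.003 F1706
G01 X62.132 Y61.681
G01 X9.404 Y61.681
G01 X9.404 Y117.003
M5
G0 X166.775 Y40.951
M4 S770
G01 X165.837 Y45.667 F1484
G01 X163.165 Y49.665
G01 X159.167 Y52.337
G01 X154.451 Y53.275
G01 X149.735 Y52.337
G01 X145.737 Y49.665
G01 X143.065 Y45.667
G01 X142.127 Y40.951
G01 X143.065 Y36.235
G01 X145.737 Y32.237
G01 X149.735 Y29.565
G01 X154.451 Y28.627
G01 X159.167 Y29.565
G01 X163.165 Y32.237
G01 X165.837 Y36.235
G01 X166.775 Y40.951
M5
G0 X0.000 Y0.000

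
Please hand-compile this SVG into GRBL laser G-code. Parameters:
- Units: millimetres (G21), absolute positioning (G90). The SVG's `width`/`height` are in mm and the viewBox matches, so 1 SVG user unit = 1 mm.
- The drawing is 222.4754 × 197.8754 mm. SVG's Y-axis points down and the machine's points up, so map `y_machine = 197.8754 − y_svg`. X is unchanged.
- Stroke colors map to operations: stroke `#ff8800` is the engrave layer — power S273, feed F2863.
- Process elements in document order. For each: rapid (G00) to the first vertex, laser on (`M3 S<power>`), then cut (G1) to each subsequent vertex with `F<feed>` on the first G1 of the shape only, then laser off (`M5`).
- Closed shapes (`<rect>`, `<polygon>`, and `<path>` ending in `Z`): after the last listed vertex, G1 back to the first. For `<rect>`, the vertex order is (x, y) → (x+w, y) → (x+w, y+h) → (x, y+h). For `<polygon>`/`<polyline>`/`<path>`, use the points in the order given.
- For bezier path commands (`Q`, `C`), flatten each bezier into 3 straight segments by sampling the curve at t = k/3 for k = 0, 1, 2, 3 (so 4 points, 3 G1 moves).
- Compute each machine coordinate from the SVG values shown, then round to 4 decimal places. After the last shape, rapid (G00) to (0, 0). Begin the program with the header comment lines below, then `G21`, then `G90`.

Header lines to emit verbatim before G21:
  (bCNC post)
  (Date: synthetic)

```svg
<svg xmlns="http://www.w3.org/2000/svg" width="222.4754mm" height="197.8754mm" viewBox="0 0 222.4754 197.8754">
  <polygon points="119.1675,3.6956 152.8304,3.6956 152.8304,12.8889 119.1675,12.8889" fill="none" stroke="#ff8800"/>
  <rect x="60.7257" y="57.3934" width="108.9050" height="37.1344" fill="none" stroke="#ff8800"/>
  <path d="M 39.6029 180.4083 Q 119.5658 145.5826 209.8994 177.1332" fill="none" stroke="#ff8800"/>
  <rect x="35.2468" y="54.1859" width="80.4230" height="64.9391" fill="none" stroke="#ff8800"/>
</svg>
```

1 u = 1 mm; y_m = 197.8754 − y.

[1] `<polygon>` rectangle, #ff8800→engrave S273 F2863: (119.1675,194.1798) → (152.8304,194.1798) → (152.8304,184.9865) → (119.1675,184.9865) → (119.1675,194.1798) (closed)

[2] `<rect>` rectangle, #ff8800→engrave S273 F2863: (60.7257,140.4820) → (169.6307,140.4820) → (169.6307,103.3476) → (60.7257,103.3476) → (60.7257,140.4820) (closed)

[3] `<path>` quadratic bezier, #ff8800→engrave S273 F2863: (39.6029,17.4671) → (94.0638,33.3091) → (150.8293,34.4008) → (209.8994,20.7422)

[4] `<rect>` rectangle, #ff8800→engrave S273 F2863: (35.2468,143.6895) → (115.6698,143.6895) → (115.6698,78.7504) → (35.2468,78.7504) → (35.2468,143.6895) (closed)

(bCNC post)
(Date: synthetic)
G21
G90
G00 X119.1675 Y194.1798
M3 S273
G1 X152.8304 Y194.1798 F2863
G1 X152.8304 Y184.9865
G1 X119.1675 Y184.9865
G1 X119.1675 Y194.1798
M5
G00 X60.7257 Y140.4820
M3 S273
G1 X169.6307 Y140.4820 F2863
G1 X169.6307 Y103.3476
G1 X60.7257 Y103.3476
G1 X60.7257 Y140.4820
M5
G00 X39.6029 Y17.4671
M3 S273
G1 X94.0638 Y33.3091 F2863
G1 X150.8293 Y34.4008
G1 X209.8994 Y20.7422
M5
G00 X35.2468 Y143.6895
M3 S273
G1 X115.6698 Y143.6895 F2863
G1 X115.6698 Y78.7504
G1 X35.2468 Y78.7504
G1 X35.2468 Y143.6895
M5
G00 X0.0000 Y0.0000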